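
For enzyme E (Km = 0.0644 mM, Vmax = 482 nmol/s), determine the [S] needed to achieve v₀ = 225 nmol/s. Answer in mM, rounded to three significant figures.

0.0564 mM

The required fractional saturation is v/Vmax = 225/482 = 0.4668.
Then [S]/(Km+[S]) = 0.4668 ⇒ [S] = 0.0644 × 0.4668/(1 − 0.4668) = 0.0564 mM.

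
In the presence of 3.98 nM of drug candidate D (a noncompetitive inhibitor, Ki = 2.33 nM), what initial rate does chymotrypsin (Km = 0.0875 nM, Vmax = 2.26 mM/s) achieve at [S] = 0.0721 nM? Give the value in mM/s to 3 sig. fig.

0.377 mM/s

With α = 1 + [I]/Ki = 1 + 3.98/2.33 = 2.708, the noncompetitive rate law is v = (Vmax/α)·[S] / (Km + [S]).
v = (2.26/2.708)×0.0721 / (0.0875 + 0.0721) = 0.06017/0.1596 = 0.377 mM/s.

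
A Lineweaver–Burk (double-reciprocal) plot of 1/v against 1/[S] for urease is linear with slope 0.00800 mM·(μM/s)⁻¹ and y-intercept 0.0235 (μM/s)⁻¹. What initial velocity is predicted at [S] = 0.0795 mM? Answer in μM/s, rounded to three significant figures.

The y-intercept is 1/Vmax, so Vmax = 1/0.0235 = 42.6 μM/s.
The slope is Km/Vmax, so Km = 0.00800 × 42.6 = 0.340 mM.
Then v = 42.6 × 0.0795/(0.340 + 0.0795) = 8.06 μM/s.

8.06 μM/s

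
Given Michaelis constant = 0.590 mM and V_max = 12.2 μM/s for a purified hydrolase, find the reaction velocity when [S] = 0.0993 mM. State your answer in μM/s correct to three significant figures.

1.76 μM/s

[S]/(Km+[S]) = 0.0993/0.6893 = 0.1441, the fractional saturation.
v = 0.1441 × Vmax = 0.1441 × 12.2 = 1.76 μM/s.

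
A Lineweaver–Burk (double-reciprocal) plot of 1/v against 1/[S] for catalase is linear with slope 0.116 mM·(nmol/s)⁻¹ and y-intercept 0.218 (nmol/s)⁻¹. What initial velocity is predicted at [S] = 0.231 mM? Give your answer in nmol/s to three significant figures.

The y-intercept is 1/Vmax, so Vmax = 1/0.218 = 4.59 nmol/s.
The slope is Km/Vmax, so Km = 0.116 × 4.59 = 0.532 mM.
Then v = 4.59 × 0.231/(0.532 + 0.231) = 1.39 nmol/s.

1.39 nmol/s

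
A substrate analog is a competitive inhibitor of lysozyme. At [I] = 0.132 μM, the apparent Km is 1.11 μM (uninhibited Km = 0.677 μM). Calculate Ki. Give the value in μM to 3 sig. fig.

0.206 μM

Competitive: Km,app = α·Km with α = 1 + [I]/Ki.
α = Km,app/Km = 1.11/0.677 = 1.640.
Since α = 1 + [I]/Ki, [I]/Ki = 1.640 − 1 = 0.6396 and Ki = 0.132/0.6396 = 0.206 μM.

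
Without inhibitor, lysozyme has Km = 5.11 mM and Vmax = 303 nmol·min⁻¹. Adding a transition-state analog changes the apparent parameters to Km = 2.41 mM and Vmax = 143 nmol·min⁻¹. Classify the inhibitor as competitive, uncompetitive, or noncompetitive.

uncompetitive

Both Km and Vmax decrease by the same factor (~2.12-fold) — characteristic of uncompetitive inhibition.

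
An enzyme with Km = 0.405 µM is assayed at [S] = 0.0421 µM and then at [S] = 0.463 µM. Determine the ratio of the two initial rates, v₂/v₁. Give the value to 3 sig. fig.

Since Vmax cancels, v₂/v₁ = [S]₂(Km+[S]₁) / [S]₁(Km+[S]₂).
= 0.463×(0.405+0.0421) / (0.0421×(0.405+0.463)) = 0.2070/0.03654 = 5.66.

5.66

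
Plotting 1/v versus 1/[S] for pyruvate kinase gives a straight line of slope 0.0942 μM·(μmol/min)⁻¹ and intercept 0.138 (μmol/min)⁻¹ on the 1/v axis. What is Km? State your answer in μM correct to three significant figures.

y-intercept = 1/Vmax ⇒ Vmax = 7.25 μmol/min; slope = Km/Vmax ⇒ Km = slope × Vmax.
Km = 0.0942 × 7.25 = 0.683 μM.

0.683 μM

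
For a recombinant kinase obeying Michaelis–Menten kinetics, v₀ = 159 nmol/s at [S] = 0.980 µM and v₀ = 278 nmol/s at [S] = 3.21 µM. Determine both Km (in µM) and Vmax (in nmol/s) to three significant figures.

Km = 1.57 µM; Vmax = 414 nmol/s

In reciprocal form, 1/v = (Km/Vmax)·(1/[S]) + 1/Vmax. The two points give (1/[S], 1/v) = (1.020, 0.006289) and (0.3115, 0.003597).
Slope = (0.006289 − 0.003597)/(1.020 − 0.3115) = 0.003798; intercept = 0.006289 − 0.003798×1.020 = 0.002414.
Vmax = 1/intercept = 414 nmol/s; Km = slope × Vmax = 0.003798 × 414 = 1.57 µM.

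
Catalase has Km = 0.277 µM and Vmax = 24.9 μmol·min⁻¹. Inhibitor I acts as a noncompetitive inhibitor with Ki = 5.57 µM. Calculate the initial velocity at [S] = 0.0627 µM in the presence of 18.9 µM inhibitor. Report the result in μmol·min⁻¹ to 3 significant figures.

1.05 μmol·min⁻¹

α = 1 + [I]/Ki = 1 + 18.9/5.57 = 4.393.
For a noncompetitive inhibitor, Vmax is reduced to Vmax/α while Km is unchanged: Km,app = 0.277 µM, Vmax,app = 5.67 μmol·min⁻¹.
v = Vmax,app·[S]/(Km,app + [S]) = 5.67 × 0.0627/(0.277 + 0.0627) = 1.05 μmol·min⁻¹.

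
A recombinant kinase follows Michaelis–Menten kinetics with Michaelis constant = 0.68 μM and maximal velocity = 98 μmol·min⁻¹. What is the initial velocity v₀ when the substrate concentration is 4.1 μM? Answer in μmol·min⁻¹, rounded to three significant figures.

84.1 μmol·min⁻¹

v = Vmax·[S]/(Km + [S]) = 98 × 4.1 / (0.68 + 4.1)
  = 401.8 / 4.780 = 84.1 μmol·min⁻¹.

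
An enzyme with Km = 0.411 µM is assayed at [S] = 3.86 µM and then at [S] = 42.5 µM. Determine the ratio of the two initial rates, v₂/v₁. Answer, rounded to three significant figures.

Since Vmax cancels, v₂/v₁ = [S]₂(Km+[S]₁) / [S]₁(Km+[S]₂).
= 42.5×(0.411+3.86) / (3.86×(0.411+42.5)) = 181.5/165.6 = 1.10.

1.10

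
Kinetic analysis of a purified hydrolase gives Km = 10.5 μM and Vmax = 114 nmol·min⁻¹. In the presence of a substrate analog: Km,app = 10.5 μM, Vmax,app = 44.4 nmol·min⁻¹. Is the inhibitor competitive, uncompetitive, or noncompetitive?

Vmax decreases (114 → 44.4 nmol·min⁻¹) while Km is unchanged — pure noncompetitive inhibition.

noncompetitive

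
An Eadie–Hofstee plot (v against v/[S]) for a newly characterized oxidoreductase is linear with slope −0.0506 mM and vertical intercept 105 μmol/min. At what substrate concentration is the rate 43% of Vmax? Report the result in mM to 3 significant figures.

The Eadie–Hofstee slope gives Km = 0.0506 mM (slope = −Km).
v/Vmax = [S]/(Km+[S]) = 0.43 ⇒ [S] = Km·0.43/(1−0.43) = 0.0506 × 0.7544 = 0.0382 mM.

0.0382 mM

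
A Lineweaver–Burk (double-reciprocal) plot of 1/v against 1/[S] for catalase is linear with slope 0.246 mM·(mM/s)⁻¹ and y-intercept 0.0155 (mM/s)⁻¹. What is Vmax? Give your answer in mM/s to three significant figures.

The y-intercept of a Lineweaver–Burk plot equals 1/Vmax, so Vmax = 1/0.0155 = 64.5 mM/s.

64.5 mM/s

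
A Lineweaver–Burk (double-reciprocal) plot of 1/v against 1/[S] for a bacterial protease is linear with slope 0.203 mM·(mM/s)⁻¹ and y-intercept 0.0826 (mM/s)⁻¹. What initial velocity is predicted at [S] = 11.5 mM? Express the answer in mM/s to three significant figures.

The y-intercept is 1/Vmax, so Vmax = 1/0.0826 = 12.1 mM/s.
The slope is Km/Vmax, so Km = 0.203 × 12.1 = 2.46 mM.
Then v = 12.1 × 11.5/(2.46 + 11.5) = 9.97 mM/s.

9.97 mM/s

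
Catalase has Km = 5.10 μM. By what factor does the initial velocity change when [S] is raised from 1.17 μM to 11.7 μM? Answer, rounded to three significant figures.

The fractional saturations are [S]/(Km+[S]) = 1.17/6.270 = 0.1866 and 11.7/16.80 = 0.6964.
v₂/v₁ is just their ratio: 0.6964/0.1866 = 3.73.

3.73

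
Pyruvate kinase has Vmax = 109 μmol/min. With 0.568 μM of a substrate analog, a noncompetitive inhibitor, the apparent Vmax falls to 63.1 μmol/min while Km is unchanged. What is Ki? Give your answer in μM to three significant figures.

0.781 μM

Noncompetitive: Vmax,app = Vmax/α with α = 1 + [I]/Ki.
α = Vmax/Vmax,app = 109/63.1 = 1.727.
Ki = [I]/(α − 1) = 0.568/0.7274 = 0.781 μM.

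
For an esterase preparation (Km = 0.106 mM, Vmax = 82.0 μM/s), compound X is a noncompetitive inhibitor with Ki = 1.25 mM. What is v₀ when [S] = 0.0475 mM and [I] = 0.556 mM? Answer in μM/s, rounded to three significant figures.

α = 1 + [I]/Ki = 1 + 0.556/1.25 = 1.445.
For a noncompetitive inhibitor, Vmax is reduced to Vmax/α while Km is unchanged: Km,app = 0.106 mM, Vmax,app = 56.8 μM/s.
v = Vmax,app·[S]/(Km,app + [S]) = 56.8 × 0.0475/(0.106 + 0.0475) = 17.6 μM/s.

17.6 μM/s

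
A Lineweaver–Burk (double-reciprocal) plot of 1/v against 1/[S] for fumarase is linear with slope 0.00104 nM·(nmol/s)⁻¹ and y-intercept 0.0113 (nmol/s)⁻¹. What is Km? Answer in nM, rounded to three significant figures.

0.0920 nM

y-intercept = 1/Vmax ⇒ Vmax = 88.5 nmol/s; slope = Km/Vmax ⇒ Km = slope × Vmax.
Km = 0.00104 × 88.5 = 0.0920 nM.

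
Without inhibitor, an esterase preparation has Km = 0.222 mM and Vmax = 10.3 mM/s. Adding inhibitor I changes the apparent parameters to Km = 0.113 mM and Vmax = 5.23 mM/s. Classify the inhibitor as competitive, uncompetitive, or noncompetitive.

uncompetitive

Both Km and Vmax decrease by the same factor (~1.97-fold) — characteristic of uncompetitive inhibition.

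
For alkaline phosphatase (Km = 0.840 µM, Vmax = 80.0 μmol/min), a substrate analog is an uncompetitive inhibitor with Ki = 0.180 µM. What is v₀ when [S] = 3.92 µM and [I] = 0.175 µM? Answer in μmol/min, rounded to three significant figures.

36.6 μmol/min

With α = 1 + [I]/Ki = 1 + 0.175/0.180 = 1.972, the uncompetitive rate law is v = (Vmax/α)·[S] / (Km/α + [S]).
v = (80.0/1.972)×3.92 / (0.840/1.972 + 3.92) = 159.0/4.346 = 36.6 μmol/min.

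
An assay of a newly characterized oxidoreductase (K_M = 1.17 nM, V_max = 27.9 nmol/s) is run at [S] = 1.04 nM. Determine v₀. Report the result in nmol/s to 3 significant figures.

13.1 nmol/s

[S]/(Km+[S]) = 1.04/2.210 = 0.4706, the fractional saturation.
v = 0.4706 × Vmax = 0.4706 × 27.9 = 13.1 nmol/s.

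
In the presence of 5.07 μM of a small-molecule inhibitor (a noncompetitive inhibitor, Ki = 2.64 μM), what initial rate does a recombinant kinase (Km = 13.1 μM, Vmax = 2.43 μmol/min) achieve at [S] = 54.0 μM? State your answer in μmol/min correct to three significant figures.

With α = 1 + [I]/Ki = 1 + 5.07/2.64 = 2.920, the noncompetitive rate law is v = (Vmax/α)·[S] / (Km + [S]).
v = (2.43/2.920)×54.0 / (13.1 + 54.0) = 44.93/67.10 = 0.670 μmol/min.

0.670 μmol/min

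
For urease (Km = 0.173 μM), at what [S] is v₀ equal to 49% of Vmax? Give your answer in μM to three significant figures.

v/Vmax = [S]/(Km+[S]) = 0.49, so [S] = Km·0.49/(1 − 0.49) = 0.173 × 0.9608.
[S] = 0.166 μM.

0.166 μM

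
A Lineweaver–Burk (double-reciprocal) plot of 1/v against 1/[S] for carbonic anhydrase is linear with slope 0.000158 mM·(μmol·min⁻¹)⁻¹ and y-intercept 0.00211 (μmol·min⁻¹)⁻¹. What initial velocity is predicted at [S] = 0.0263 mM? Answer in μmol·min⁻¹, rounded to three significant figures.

123 μmol·min⁻¹

The y-intercept is 1/Vmax, so Vmax = 1/0.00211 = 474 μmol·min⁻¹.
The slope is Km/Vmax, so Km = 0.000158 × 474 = 0.0749 mM.
Then v = 474 × 0.0263/(0.0749 + 0.0263) = 123 μmol·min⁻¹.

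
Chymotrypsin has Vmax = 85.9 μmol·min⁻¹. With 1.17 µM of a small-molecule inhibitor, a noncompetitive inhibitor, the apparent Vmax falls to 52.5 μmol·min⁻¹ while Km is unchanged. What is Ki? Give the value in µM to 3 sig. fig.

1.84 µM

Noncompetitive: Vmax,app = Vmax/α with α = 1 + [I]/Ki.
α = Vmax/Vmax,app = 85.9/52.5 = 1.636.
Ki = [I]/(α − 1) = 1.17/0.6362 = 1.84 µM.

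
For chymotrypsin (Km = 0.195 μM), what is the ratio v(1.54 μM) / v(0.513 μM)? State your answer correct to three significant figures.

Since Vmax cancels, v₂/v₁ = [S]₂(Km+[S]₁) / [S]₁(Km+[S]₂).
= 1.54×(0.195+0.513) / (0.513×(0.195+1.54)) = 1.090/0.8901 = 1.23.

1.23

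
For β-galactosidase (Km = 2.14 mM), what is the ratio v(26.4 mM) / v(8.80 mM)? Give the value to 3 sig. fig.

1.15

Since Vmax cancels, v₂/v₁ = [S]₂(Km+[S]₁) / [S]₁(Km+[S]₂).
= 26.4×(2.14+8.80) / (8.80×(2.14+26.4)) = 288.8/251.2 = 1.15.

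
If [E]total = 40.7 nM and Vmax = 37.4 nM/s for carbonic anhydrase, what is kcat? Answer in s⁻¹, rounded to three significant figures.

0.919 s⁻¹

kcat = Vmax/[E]total = 37.4 nM/s / 40.7 nM = 0.919 s⁻¹.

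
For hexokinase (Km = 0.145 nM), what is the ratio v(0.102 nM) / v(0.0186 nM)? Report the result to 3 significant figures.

3.63

The fractional saturations are [S]/(Km+[S]) = 0.0186/0.1636 = 0.1137 and 0.102/0.2470 = 0.4130.
v₂/v₁ is just their ratio: 0.4130/0.1137 = 3.63.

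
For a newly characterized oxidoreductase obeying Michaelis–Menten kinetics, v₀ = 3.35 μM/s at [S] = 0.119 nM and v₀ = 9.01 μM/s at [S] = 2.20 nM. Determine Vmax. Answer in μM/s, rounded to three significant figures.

In reciprocal form, 1/v = (Km/Vmax)·(1/[S]) + 1/Vmax. The two points give (1/[S], 1/v) = (8.403, 0.2985) and (0.4545, 0.1110).
Slope = (0.2985 − 0.1110)/(8.403 − 0.4545) = 0.02359; intercept = 0.2985 − 0.02359×8.403 = 0.1003.
Vmax = 1/intercept = 9.97 μM/s; Km = slope × Vmax = 0.02359 × 9.97 = 0.235 nM.

9.97 μM/s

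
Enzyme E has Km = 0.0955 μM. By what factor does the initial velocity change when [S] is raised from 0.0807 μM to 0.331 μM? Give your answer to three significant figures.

Since Vmax cancels, v₂/v₁ = [S]₂(Km+[S]₁) / [S]₁(Km+[S]₂).
= 0.331×(0.0955+0.0807) / (0.0807×(0.0955+0.331)) = 0.05832/0.03442 = 1.69.

1.69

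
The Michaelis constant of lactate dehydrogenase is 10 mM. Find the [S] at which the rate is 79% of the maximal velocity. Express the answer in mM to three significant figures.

37.6 mM

v/Vmax = [S]/(Km+[S]) = 0.79, so [S] = Km·0.79/(1 − 0.79) = 10 × 3.762.
[S] = 37.6 mM.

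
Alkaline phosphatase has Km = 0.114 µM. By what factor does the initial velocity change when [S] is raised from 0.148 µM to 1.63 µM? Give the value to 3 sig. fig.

1.65

The fractional saturations are [S]/(Km+[S]) = 0.148/0.2620 = 0.5649 and 1.63/1.744 = 0.9346.
v₂/v₁ is just their ratio: 0.9346/0.5649 = 1.65.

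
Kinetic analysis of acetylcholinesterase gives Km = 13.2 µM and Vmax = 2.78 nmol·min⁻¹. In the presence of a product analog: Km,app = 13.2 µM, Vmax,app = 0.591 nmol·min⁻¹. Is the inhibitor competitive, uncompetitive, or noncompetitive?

noncompetitive

Vmax decreases (2.78 → 0.591 nmol·min⁻¹) while Km is unchanged — pure noncompetitive inhibition.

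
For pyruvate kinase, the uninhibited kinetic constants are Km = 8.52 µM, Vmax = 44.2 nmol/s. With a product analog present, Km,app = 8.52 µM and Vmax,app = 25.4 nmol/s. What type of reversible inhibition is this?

Vmax decreases (44.2 → 25.4 nmol/s) while Km is unchanged — pure noncompetitive inhibition.

noncompetitive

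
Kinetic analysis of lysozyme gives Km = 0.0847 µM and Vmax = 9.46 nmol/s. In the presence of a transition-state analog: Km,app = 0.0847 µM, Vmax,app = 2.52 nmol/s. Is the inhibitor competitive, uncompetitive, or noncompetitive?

noncompetitive

Vmax decreases (9.46 → 2.52 nmol/s) while Km is unchanged — pure noncompetitive inhibition.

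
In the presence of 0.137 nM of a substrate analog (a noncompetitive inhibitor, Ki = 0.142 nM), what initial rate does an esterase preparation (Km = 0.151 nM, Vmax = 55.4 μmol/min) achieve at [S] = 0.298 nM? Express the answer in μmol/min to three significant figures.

With α = 1 + [I]/Ki = 1 + 0.137/0.142 = 1.965, the noncompetitive rate law is v = (Vmax/α)·[S] / (Km + [S]).
v = (55.4/1.965)×0.298 / (0.151 + 0.298) = 8.403/0.4490 = 18.7 μmol/min.

18.7 μmol/min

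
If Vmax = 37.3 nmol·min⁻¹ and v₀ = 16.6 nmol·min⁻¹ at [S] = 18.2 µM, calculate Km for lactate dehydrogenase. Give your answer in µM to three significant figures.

From v = Vmax[S]/(Km+[S]), Km = [S](Vmax − v)/v.
Km = 18.2 × (37.3 − 16.6) / 16.6 = 376.7/16.6 = 22.7 µM.

22.7 µM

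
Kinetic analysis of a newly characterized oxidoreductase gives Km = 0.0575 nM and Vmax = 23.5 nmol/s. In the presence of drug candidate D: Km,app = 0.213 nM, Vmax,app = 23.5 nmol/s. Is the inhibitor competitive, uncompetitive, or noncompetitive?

competitive

Km increases (0.0575 → 0.213 nM) while Vmax is unchanged — the hallmark of competitive inhibition.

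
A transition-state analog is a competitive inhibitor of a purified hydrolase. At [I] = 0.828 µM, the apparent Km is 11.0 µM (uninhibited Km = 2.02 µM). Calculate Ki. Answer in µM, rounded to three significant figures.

Competitive: Km,app = α·Km with α = 1 + [I]/Ki.
α = Km,app/Km = 11.0/2.02 = 5.446.
Since α = 1 + [I]/Ki, [I]/Ki = 5.446 − 1 = 4.446 and Ki = 0.828/4.446 = 0.186 µM.

0.186 µM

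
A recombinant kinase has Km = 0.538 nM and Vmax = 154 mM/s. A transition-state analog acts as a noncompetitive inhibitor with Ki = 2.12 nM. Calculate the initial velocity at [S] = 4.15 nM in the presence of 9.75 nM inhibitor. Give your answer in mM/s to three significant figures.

24.3 mM/s

With α = 1 + [I]/Ki = 1 + 9.75/2.12 = 5.599, the noncompetitive rate law is v = (Vmax/α)·[S] / (Km + [S]).
v = (154/5.599)×4.15 / (0.538 + 4.15) = 114.1/4.688 = 24.3 mM/s.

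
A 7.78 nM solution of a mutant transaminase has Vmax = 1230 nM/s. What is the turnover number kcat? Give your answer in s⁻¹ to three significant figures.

kcat = Vmax/[E]total = 1230 nM/s / 7.78 nM = 158 s⁻¹.

158 s⁻¹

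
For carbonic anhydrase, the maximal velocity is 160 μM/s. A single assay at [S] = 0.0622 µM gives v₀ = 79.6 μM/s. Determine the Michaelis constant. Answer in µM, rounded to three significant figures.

0.0628 µM

From v = Vmax[S]/(Km+[S]), Km = [S](Vmax − v)/v.
Km = 0.0622 × (160 − 79.6) / 79.6 = 5.001/79.6 = 0.0628 µM.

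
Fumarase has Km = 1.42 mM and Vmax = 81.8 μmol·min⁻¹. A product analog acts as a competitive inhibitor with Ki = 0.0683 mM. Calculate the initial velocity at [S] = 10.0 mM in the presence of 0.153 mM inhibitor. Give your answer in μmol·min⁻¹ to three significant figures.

56.0 μmol·min⁻¹

With α = 1 + [I]/Ki = 1 + 0.153/0.0683 = 3.240, the competitive rate law is v = Vmax[S] / (αKm + [S]).
v = 81.8×10.0 / (3.240×1.42 + 10.0) = 818.0/14.60 = 56.0 μmol·min⁻¹.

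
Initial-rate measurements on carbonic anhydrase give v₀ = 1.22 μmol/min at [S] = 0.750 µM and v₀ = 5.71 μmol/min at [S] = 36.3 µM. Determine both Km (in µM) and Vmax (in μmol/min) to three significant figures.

From v = Vmax[S]/(Km+[S]), each point gives Vmax = v(Km+[S])/[S].
Equating: 1.22(Km+0.750)/0.750 = 5.71(Km+36.3)/36.3.
1.627·Km + 1.22 = 0.1573·Km + 5.71, so (1.627 − 0.1573)·Km = 5.71 − 1.22.
Km = 4.490/1.469 = 3.06 µM; then Vmax = 1.22(3.06+0.750)/0.750 = 6.19 μmol/min.

Km = 3.06 µM; Vmax = 6.19 μmol/min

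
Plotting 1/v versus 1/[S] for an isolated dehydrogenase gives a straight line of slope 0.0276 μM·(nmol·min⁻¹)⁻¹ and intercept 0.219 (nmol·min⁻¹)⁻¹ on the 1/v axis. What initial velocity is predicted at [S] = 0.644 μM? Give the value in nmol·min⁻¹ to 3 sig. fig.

3.82 nmol·min⁻¹

The y-intercept is 1/Vmax, so Vmax = 1/0.219 = 4.57 nmol·min⁻¹.
The slope is Km/Vmax, so Km = 0.0276 × 4.57 = 0.126 μM.
Then v = 4.57 × 0.644/(0.126 + 0.644) = 3.82 nmol·min⁻¹.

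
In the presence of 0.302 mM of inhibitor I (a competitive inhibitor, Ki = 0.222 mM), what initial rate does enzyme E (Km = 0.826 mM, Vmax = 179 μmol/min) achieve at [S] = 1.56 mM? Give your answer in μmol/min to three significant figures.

With α = 1 + [I]/Ki = 1 + 0.302/0.222 = 2.360, the competitive rate law is v = Vmax[S] / (αKm + [S]).
v = 179×1.56 / (2.360×0.826 + 1.56) = 279.2/3.510 = 79.6 μmol/min.

79.6 μmol/min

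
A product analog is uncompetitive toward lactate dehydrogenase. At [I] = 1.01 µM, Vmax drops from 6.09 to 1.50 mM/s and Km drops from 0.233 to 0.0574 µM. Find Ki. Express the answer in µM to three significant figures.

0.330 µM

Uncompetitive: Vmax,app = Vmax/α (and Km,app = Km/α) with α = 1 + [I]/Ki.
α = Vmax/Vmax,app = 6.09/1.50 = 4.060.
Ki = [I]/(α − 1) = 1.01/3.060 = 0.330 µM.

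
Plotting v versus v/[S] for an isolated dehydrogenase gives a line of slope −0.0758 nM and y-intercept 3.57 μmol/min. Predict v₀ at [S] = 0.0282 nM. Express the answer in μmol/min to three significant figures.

In the Eadie–Hofstee form v = Vmax − Km·(v/[S]), the slope is −Km and the intercept is Vmax, so Km = 0.0758 nM and Vmax = 3.57 μmol/min.
v = 3.57 × 0.0282/(0.0758 + 0.0282) = 0.968 μmol/min.

0.968 μmol/min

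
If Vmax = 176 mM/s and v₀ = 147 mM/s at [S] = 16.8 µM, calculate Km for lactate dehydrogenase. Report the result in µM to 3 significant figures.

From v = Vmax[S]/(Km+[S]), Km = [S](Vmax − v)/v.
Km = 16.8 × (176 − 147) / 147 = 487.2/147 = 3.31 µM.

3.31 µM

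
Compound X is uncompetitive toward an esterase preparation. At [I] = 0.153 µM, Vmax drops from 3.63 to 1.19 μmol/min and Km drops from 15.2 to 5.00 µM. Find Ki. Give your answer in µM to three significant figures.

0.0746 µM

Uncompetitive: Vmax,app = Vmax/α (and Km,app = Km/α) with α = 1 + [I]/Ki.
α = Vmax/Vmax,app = 3.63/1.19 = 3.050.
Ki = [I]/(α − 1) = 0.153/2.050 = 0.0746 µM.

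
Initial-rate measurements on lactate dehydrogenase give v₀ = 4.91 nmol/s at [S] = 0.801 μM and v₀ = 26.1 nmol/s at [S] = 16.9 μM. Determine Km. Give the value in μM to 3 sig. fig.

From v = Vmax[S]/(Km+[S]), each point gives Vmax = v(Km+[S])/[S].
Equating: 4.91(Km+0.801)/0.801 = 26.1(Km+16.9)/16.9.
6.130·Km + 4.91 = 1.544·Km + 26.1, so (6.130 − 1.544)·Km = 26.1 − 4.91.
Km = 21.19/4.585 = 4.62 μM; then Vmax = 4.91(4.62+0.801)/0.801 = 33.2 nmol/s.

4.62 μM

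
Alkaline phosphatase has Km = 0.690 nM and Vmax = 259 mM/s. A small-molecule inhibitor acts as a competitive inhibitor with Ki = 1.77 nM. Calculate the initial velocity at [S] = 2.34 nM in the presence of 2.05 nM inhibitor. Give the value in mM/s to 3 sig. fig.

With α = 1 + [I]/Ki = 1 + 2.05/1.77 = 2.158, the competitive rate law is v = Vmax[S] / (αKm + [S]).
v = 259×2.34 / (2.158×0.690 + 2.34) = 606.1/3.829 = 158 mM/s.

158 mM/s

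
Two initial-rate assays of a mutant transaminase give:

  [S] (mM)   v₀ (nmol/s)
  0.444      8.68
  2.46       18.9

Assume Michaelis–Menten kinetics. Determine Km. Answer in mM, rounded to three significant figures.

0.861 mM

In reciprocal form, 1/v = (Km/Vmax)·(1/[S]) + 1/Vmax. The two points give (1/[S], 1/v) = (2.252, 0.1152) and (0.4065, 0.05291).
Slope = (0.1152 − 0.05291)/(2.252 − 0.4065) = 0.03375; intercept = 0.1152 − 0.03375×2.252 = 0.03919.
Vmax = 1/intercept = 25.5 nmol/s; Km = slope × Vmax = 0.03375 × 25.5 = 0.861 mM.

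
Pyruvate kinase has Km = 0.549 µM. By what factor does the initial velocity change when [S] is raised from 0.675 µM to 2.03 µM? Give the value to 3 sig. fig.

The fractional saturations are [S]/(Km+[S]) = 0.675/1.224 = 0.5515 and 2.03/2.579 = 0.7871.
v₂/v₁ is just their ratio: 0.7871/0.5515 = 1.43.

1.43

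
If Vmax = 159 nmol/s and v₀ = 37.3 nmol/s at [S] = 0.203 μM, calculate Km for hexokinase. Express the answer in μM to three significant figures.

0.662 μM

From v = Vmax[S]/(Km+[S]), Km = [S](Vmax − v)/v.
Km = 0.203 × (159 − 37.3) / 37.3 = 24.71/37.3 = 0.662 μM.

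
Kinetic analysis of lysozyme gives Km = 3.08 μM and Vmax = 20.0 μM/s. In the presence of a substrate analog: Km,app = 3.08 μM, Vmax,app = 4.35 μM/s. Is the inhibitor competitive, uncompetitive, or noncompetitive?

Vmax decreases (20.0 → 4.35 μM/s) while Km is unchanged — pure noncompetitive inhibition.

noncompetitive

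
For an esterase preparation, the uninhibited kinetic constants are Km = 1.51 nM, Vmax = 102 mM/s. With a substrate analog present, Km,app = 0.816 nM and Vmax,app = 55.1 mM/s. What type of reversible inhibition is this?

uncompetitive

Both Km and Vmax decrease by the same factor (~1.85-fold) — characteristic of uncompetitive inhibition.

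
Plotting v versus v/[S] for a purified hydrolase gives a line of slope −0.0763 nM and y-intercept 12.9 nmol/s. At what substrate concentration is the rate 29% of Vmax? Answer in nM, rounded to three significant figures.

The Eadie–Hofstee slope gives Km = 0.0763 nM (slope = −Km).
v/Vmax = [S]/(Km+[S]) = 0.29 ⇒ [S] = Km·0.29/(1−0.29) = 0.0763 × 0.4085 = 0.0312 nM.

0.0312 nM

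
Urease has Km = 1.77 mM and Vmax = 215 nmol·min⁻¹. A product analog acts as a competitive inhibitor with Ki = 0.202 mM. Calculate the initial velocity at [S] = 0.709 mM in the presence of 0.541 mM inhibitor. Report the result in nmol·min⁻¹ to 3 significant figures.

α = 1 + [I]/Ki = 1 + 0.541/0.202 = 3.678.
For a competitive inhibitor, Vmax is unchanged and the apparent Km becomes α·Km: Km,app = 6.51 mM, Vmax,app = 215 nmol·min⁻¹.
v = Vmax,app·[S]/(Km,app + [S]) = 215 × 0.709/(6.51 + 0.709) = 21.1 nmol·min⁻¹.

21.1 nmol·min⁻¹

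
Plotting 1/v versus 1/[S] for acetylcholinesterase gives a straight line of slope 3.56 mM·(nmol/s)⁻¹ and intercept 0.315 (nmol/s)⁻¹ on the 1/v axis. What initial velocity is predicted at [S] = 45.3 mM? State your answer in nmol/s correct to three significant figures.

The y-intercept is 1/Vmax, so Vmax = 1/0.315 = 3.17 nmol/s.
The slope is Km/Vmax, so Km = 3.56 × 3.17 = 11.3 mM.
Then v = 3.17 × 45.3/(11.3 + 45.3) = 2.54 nmol/s.

2.54 nmol/s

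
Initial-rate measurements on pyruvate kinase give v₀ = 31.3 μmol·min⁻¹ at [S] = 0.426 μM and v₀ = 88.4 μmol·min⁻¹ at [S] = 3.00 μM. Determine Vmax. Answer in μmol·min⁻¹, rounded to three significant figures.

127 μmol·min⁻¹

In reciprocal form, 1/v = (Km/Vmax)·(1/[S]) + 1/Vmax. The two points give (1/[S], 1/v) = (2.347, 0.03195) and (0.3333, 0.01131).
Slope = (0.03195 − 0.01131)/(2.347 − 0.3333) = 0.01025; intercept = 0.03195 − 0.01025×2.347 = 0.007897.
Vmax = 1/intercept = 127 μmol·min⁻¹; Km = slope × Vmax = 0.01025 × 127 = 1.30 μM.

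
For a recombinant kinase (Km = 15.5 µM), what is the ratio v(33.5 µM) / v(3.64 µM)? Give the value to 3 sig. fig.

Since Vmax cancels, v₂/v₁ = [S]₂(Km+[S]₁) / [S]₁(Km+[S]₂).
= 33.5×(15.5+3.64) / (3.64×(15.5+33.5)) = 641.2/178.4 = 3.59.

3.59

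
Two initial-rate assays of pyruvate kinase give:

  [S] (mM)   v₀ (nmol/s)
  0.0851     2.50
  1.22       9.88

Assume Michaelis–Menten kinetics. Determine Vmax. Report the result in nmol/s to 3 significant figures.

From v = Vmax[S]/(Km+[S]), each point gives Vmax = v(Km+[S])/[S].
Equating: 2.50(Km+0.0851)/0.0851 = 9.88(Km+1.22)/1.22.
29.38·Km + 2.50 = 8.098·Km + 9.88, so (29.38 − 8.098)·Km = 9.88 − 2.50.
Km = 7.380/21.28 = 0.347 mM; then Vmax = 2.50(0.347+0.0851)/0.0851 = 12.7 nmol/s.

12.7 nmol/s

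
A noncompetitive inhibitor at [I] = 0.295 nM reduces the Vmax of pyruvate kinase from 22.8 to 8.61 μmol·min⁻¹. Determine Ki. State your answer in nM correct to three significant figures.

0.179 nM

Noncompetitive: Vmax,app = Vmax/α with α = 1 + [I]/Ki.
α = Vmax/Vmax,app = 22.8/8.61 = 2.648.
Ki = [I]/(α − 1) = 0.295/1.648 = 0.179 nM.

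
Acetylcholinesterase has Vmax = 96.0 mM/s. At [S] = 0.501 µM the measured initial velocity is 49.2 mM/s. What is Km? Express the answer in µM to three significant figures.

v/Vmax = 49.2/96.0 = 0.5125 = [S]/(Km+[S]).
So Km + [S] = [S]/0.5125 = 0.9776 µM, giving Km = 0.9776 − 0.501 = 0.477 µM.

0.477 µM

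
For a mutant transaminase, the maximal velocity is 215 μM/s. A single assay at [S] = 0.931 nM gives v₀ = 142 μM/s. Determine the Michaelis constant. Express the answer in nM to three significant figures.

From v = Vmax[S]/(Km+[S]), Km = [S](Vmax − v)/v.
Km = 0.931 × (215 − 142) / 142 = 67.96/142 = 0.479 nM.

0.479 nM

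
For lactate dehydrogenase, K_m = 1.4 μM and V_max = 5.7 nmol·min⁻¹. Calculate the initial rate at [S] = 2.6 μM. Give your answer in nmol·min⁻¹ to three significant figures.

v = Vmax·[S]/(Km + [S]) = 5.7 × 2.6 / (1.4 + 2.6)
  = 14.82 / 4.000 = 3.70 nmol·min⁻¹.

3.70 nmol·min⁻¹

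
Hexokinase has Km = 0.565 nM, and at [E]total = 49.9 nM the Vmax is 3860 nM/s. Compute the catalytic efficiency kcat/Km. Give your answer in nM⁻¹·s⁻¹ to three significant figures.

137 nM⁻¹·s⁻¹

kcat = Vmax/[E]total = 3860/49.9 = 77.4 s⁻¹.
kcat/Km = 77.4/0.565 = 137 nM⁻¹·s⁻¹.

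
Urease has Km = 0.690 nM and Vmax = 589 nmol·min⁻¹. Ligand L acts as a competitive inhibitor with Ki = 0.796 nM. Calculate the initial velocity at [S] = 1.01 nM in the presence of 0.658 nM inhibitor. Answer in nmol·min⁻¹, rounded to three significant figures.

262 nmol·min⁻¹

α = 1 + [I]/Ki = 1 + 0.658/0.796 = 1.827.
For a competitive inhibitor, Vmax is unchanged and the apparent Km becomes α·Km: Km,app = 1.26 nM, Vmax,app = 589 nmol·min⁻¹.
v = Vmax,app·[S]/(Km,app + [S]) = 589 × 1.01/(1.26 + 1.01) = 262 nmol·min⁻¹.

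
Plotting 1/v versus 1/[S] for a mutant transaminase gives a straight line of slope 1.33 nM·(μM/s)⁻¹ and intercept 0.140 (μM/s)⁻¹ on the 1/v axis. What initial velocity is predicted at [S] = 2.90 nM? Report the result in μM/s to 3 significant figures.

The y-intercept is 1/Vmax, so Vmax = 1/0.140 = 7.14 μM/s.
The slope is Km/Vmax, so Km = 1.33 × 7.14 = 9.50 nM.
Then v = 7.14 × 2.90/(9.50 + 2.90) = 1.67 μM/s.

1.67 μM/s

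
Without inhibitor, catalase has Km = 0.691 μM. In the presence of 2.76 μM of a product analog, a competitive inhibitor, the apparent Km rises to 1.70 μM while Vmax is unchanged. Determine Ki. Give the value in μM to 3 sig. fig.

1.89 μM

Competitive: Km,app = α·Km with α = 1 + [I]/Ki.
α = Km,app/Km = 1.70/0.691 = 2.460.
Ki = [I]/(α − 1) = 2.76/1.460 = 1.89 μM.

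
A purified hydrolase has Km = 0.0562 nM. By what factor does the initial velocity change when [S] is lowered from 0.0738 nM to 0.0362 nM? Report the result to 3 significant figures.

The fractional saturations are [S]/(Km+[S]) = 0.0738/0.1300 = 0.5677 and 0.0362/0.09240 = 0.3918.
v₂/v₁ is just their ratio: 0.3918/0.5677 = 0.690.

0.690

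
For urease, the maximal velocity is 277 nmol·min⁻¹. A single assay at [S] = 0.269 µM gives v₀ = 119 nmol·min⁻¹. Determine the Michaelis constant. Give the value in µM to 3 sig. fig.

0.357 µM

From v = Vmax[S]/(Km+[S]), Km = [S](Vmax − v)/v.
Km = 0.269 × (277 − 119) / 119 = 42.50/119 = 0.357 µM.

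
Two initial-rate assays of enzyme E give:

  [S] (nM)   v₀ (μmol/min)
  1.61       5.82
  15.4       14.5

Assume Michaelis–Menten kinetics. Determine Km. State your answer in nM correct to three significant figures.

3.25 nM

In reciprocal form, 1/v = (Km/Vmax)·(1/[S]) + 1/Vmax. The two points give (1/[S], 1/v) = (0.6211, 0.1718) and (0.06494, 0.06897).
Slope = (0.1718 − 0.06897)/(0.6211 − 0.06494) = 0.1849; intercept = 0.1718 − 0.1849×0.6211 = 0.05696.
Vmax = 1/intercept = 17.6 μmol/min; Km = slope × Vmax = 0.1849 × 17.6 = 3.25 nM.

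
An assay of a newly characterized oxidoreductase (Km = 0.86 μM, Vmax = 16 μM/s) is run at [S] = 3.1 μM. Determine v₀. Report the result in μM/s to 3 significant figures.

[S]/(Km+[S]) = 3.1/3.960 = 0.7828, the fractional saturation.
v = 0.7828 × Vmax = 0.7828 × 16 = 12.5 μM/s.

12.5 μM/s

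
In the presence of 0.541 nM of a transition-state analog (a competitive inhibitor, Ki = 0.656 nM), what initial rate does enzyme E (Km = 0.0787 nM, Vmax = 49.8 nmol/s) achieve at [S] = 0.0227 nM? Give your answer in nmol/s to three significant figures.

6.80 nmol/s

With α = 1 + [I]/Ki = 1 + 0.541/0.656 = 1.825, the competitive rate law is v = Vmax[S] / (αKm + [S]).
v = 49.8×0.0227 / (1.825×0.0787 + 0.0227) = 1.130/0.1663 = 6.80 nmol/s.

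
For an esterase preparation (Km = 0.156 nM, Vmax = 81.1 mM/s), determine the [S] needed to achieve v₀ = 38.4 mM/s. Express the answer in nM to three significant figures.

0.140 nM

Rearranging v = Vmax[S]/(Km+[S]) gives [S] = Km·v/(Vmax − v).
[S] = 0.156 × 38.4 / (81.1 − 38.4) = 5.990/42.70 = 0.140 nM.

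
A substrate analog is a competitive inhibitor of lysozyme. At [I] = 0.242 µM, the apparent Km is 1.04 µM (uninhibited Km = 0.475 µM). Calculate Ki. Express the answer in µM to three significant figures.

Competitive: Km,app = α·Km with α = 1 + [I]/Ki.
α = Km,app/Km = 1.04/0.475 = 2.189.
Ki = [I]/(α − 1) = 0.242/1.189 = 0.203 µM.

0.203 µM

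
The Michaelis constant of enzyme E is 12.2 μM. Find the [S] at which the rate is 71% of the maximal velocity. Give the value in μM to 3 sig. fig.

29.9 μM

v/Vmax = [S]/(Km+[S]) = 0.71, so [S] = Km·0.71/(1 − 0.71) = 12.2 × 2.448.
[S] = 29.9 μM.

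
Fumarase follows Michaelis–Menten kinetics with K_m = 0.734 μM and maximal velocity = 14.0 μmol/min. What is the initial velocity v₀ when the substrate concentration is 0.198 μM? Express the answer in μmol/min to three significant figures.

v = Vmax·[S]/(Km + [S]) = 14.0 × 0.198 / (0.734 + 0.198)
  = 2.772 / 0.9320 = 2.97 μmol/min.

2.97 μmol/min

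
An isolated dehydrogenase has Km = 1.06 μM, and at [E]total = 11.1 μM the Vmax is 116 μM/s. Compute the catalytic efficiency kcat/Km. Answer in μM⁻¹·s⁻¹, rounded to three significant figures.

9.86 μM⁻¹·s⁻¹

kcat = Vmax/[E]total = 116/11.1 = 10.5 s⁻¹.
kcat/Km = 10.5/1.06 = 9.86 μM⁻¹·s⁻¹.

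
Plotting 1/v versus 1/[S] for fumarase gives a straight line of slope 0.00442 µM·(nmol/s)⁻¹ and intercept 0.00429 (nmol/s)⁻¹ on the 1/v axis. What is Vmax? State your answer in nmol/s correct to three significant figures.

The y-intercept of a Lineweaver–Burk plot equals 1/Vmax, so Vmax = 1/0.00429 = 233 nmol/s.

233 nmol/s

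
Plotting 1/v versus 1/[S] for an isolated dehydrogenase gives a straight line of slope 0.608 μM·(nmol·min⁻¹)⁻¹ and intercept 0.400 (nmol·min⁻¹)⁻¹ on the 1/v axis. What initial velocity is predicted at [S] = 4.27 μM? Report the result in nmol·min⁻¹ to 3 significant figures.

The y-intercept is 1/Vmax, so Vmax = 1/0.400 = 2.50 nmol·min⁻¹.
The slope is Km/Vmax, so Km = 0.608 × 2.50 = 1.52 μM.
Then v = 2.50 × 4.27/(1.52 + 4.27) = 1.84 nmol·min⁻¹.

1.84 nmol·min⁻¹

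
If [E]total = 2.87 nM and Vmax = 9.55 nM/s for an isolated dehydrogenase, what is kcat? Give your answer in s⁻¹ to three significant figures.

3.33 s⁻¹

kcat = Vmax/[E]total = 9.55 nM/s / 2.87 nM = 3.33 s⁻¹.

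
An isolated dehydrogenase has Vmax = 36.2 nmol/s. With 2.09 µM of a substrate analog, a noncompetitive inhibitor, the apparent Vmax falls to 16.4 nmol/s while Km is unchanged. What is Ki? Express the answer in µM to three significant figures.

Noncompetitive: Vmax,app = Vmax/α with α = 1 + [I]/Ki.
α = Vmax/Vmax,app = 36.2/16.4 = 2.207.
Since α = 1 + [I]/Ki, [I]/Ki = 2.207 − 1 = 1.207 and Ki = 2.09/1.207 = 1.73 µM.

1.73 µM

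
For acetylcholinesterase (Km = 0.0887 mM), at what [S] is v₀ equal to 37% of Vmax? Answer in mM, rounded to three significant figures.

0.0521 mM

v/Vmax = [S]/(Km+[S]) = 0.37, so [S] = Km·0.37/(1 − 0.37) = 0.0887 × 0.5873.
[S] = 0.0521 mM.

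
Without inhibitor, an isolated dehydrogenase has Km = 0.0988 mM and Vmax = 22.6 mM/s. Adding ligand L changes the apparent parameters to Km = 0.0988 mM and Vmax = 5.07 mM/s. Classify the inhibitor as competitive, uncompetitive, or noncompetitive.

noncompetitive

Vmax decreases (22.6 → 5.07 mM/s) while Km is unchanged — pure noncompetitive inhibition.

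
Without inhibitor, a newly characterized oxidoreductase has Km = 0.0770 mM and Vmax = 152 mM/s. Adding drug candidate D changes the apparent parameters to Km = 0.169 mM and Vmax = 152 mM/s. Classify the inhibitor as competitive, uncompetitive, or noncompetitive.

Km increases (0.0770 → 0.169 mM) while Vmax is unchanged — the hallmark of competitive inhibition.

competitive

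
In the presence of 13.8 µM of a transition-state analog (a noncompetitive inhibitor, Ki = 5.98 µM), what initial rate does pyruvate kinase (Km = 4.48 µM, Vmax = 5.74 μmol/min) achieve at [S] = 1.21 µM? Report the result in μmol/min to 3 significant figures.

0.369 μmol/min

α = 1 + [I]/Ki = 1 + 13.8/5.98 = 3.308.
For a noncompetitive inhibitor, Vmax is reduced to Vmax/α while Km is unchanged: Km,app = 4.48 µM, Vmax,app = 1.74 μmol/min.
v = Vmax,app·[S]/(Km,app + [S]) = 1.74 × 1.21/(4.48 + 1.21) = 0.369 μmol/min.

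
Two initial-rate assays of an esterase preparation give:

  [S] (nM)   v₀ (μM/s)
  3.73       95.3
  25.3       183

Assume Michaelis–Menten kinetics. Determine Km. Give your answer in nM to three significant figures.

In reciprocal form, 1/v = (Km/Vmax)·(1/[S]) + 1/Vmax. The two points give (1/[S], 1/v) = (0.2681, 0.01049) and (0.03953, 0.005464).
Slope = (0.01049 − 0.005464)/(0.2681 − 0.03953) = 0.02200; intercept = 0.01049 − 0.02200×0.2681 = 0.004595.
Vmax = 1/intercept = 218 μM/s; Km = slope × Vmax = 0.02200 × 218 = 4.79 nM.

4.79 nM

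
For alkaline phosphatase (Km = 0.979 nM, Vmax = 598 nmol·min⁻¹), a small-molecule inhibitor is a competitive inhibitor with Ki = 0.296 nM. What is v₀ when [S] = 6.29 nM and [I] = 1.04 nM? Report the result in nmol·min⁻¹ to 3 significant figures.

351 nmol·min⁻¹

α = 1 + [I]/Ki = 1 + 1.04/0.296 = 4.514.
For a competitive inhibitor, Vmax is unchanged and the apparent Km becomes α·Km: Km,app = 4.42 nM, Vmax,app = 598 nmol·min⁻¹.
v = Vmax,app·[S]/(Km,app + [S]) = 598 × 6.29/(4.42 + 6.29) = 351 nmol·min⁻¹.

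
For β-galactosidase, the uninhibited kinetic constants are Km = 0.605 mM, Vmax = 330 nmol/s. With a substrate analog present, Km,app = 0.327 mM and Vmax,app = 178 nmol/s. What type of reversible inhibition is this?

Both Km and Vmax decrease by the same factor (~1.85-fold) — characteristic of uncompetitive inhibition.

uncompetitive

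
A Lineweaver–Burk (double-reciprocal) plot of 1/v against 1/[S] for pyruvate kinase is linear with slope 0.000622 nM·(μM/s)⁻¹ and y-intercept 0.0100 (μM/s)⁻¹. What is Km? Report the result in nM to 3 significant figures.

y-intercept = 1/Vmax ⇒ Vmax = 100 μM/s; slope = Km/Vmax ⇒ Km = slope × Vmax.
Km = 0.000622 × 100 = 0.0622 nM.

0.0622 nM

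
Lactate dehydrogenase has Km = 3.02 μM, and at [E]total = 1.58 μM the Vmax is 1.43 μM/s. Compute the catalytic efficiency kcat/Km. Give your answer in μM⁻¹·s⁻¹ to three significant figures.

kcat = Vmax/[E]total = 1.43/1.58 = 0.905 s⁻¹.
kcat/Km = 0.905/3.02 = 0.300 μM⁻¹·s⁻¹.

0.300 μM⁻¹·s⁻¹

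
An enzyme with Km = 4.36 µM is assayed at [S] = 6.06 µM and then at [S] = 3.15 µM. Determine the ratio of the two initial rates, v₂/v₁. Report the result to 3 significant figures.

0.721

The fractional saturations are [S]/(Km+[S]) = 6.06/10.42 = 0.5816 and 3.15/7.510 = 0.4194.
v₂/v₁ is just their ratio: 0.4194/0.5816 = 0.721.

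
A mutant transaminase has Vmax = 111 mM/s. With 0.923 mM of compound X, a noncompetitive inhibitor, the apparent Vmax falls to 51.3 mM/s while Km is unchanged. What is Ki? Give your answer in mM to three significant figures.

Noncompetitive: Vmax,app = Vmax/α with α = 1 + [I]/Ki.
α = Vmax/Vmax,app = 111/51.3 = 2.164.
Since α = 1 + [I]/Ki, [I]/Ki = 2.164 − 1 = 1.164 and Ki = 0.923/1.164 = 0.793 mM.

0.793 mM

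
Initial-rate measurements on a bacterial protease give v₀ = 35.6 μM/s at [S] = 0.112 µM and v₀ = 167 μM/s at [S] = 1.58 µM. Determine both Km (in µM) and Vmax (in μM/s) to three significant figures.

From v = Vmax[S]/(Km+[S]), each point gives Vmax = v(Km+[S])/[S].
Equating: 35.6(Km+0.112)/0.112 = 167(Km+1.58)/1.58.
317.9·Km + 35.6 = 105.7·Km + 167, so (317.9 − 105.7)·Km = 167 − 35.6.
Km = 131.4/212.2 = 0.619 µM; then Vmax = 35.6(0.619+0.112)/0.112 = 232 μM/s.

Km = 0.619 µM; Vmax = 232 μM/s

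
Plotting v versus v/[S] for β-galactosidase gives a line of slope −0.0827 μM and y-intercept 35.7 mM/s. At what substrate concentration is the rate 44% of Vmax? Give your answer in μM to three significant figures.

The Eadie–Hofstee slope gives Km = 0.0827 μM (slope = −Km).
v/Vmax = [S]/(Km+[S]) = 0.44 ⇒ [S] = Km·0.44/(1−0.44) = 0.0827 × 0.7857 = 0.0650 μM.

0.0650 μM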